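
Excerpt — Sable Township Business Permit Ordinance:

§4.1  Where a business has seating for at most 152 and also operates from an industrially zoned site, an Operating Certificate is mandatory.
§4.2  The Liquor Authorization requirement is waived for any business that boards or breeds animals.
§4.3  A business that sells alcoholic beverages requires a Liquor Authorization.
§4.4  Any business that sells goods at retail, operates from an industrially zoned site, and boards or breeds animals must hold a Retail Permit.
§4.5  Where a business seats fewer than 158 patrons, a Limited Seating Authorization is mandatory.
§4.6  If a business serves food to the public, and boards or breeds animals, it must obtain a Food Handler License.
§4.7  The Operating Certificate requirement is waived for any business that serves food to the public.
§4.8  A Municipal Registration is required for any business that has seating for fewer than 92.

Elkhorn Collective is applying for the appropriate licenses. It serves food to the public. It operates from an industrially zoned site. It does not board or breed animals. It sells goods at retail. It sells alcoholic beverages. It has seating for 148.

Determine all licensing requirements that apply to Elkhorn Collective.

Limited Seating Authorization, Liquor Authorization

§4.1 seating 148 ≤ 152; operates from an industrially zoned site → Operating Certificate required.
§4.2 does not board or breed animals → Liquor Authorization exemption does not apply.
§4.3 sells alcoholic beverages → Liquor Authorization required.
§4.4 sells goods at retail; operates from an industrially zoned site; does not board or breed animals → Retail Permit not required.
§4.5 seating 148 < 158 → Limited Seating Authorization required.
§4.6 serves food to the public; does not board or breed animals → Food Handler License not required.
§4.7 serves food to the public → exempt from Operating Certificate.
§4.8 seating 148 ≥ 92 → Municipal Registration not required.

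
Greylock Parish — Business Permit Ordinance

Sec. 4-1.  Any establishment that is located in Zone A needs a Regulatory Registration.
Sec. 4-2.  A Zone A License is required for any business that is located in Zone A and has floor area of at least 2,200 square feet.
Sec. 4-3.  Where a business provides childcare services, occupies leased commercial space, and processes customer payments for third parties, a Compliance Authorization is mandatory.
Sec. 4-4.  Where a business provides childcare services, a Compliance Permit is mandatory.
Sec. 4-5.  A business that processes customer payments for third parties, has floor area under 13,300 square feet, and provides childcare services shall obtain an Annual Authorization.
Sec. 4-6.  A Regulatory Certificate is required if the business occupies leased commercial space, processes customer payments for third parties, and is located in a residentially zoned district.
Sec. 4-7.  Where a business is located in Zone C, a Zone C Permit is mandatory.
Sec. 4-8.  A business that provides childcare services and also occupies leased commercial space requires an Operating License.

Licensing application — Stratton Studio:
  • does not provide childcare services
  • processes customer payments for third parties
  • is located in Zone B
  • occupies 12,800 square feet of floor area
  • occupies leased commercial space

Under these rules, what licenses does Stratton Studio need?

Sec. 4-1. is located in Zone B (not: is located in Zone A) → Regulatory Registration not required.
Sec. 4-2. is located in Zone B (not: is located in Zone A); floor area 12,800 square feet ≥ 2,200 square feet → Zone A License not required.
Sec. 4-3. does not provide childcare services; occupies leased commercial space; processes customer payments for third parties → Compliance Authorization not required.
Sec. 4-4. does not provide childcare services → Compliance Permit not required.
Sec. 4-5. processes customer payments for third parties; floor area 12,800 square feet < 13,300 square feet; does not provide childcare services → Annual Authorization not required.
Sec. 4-6. occupies leased commercial space; processes customer payments for third parties; is located in Zone B (not: is located in a residentially zoned district) → Regulatory Certificate not required.
Sec. 4-7. is located in Zone B (not: is located in Zone C) → Zone C Permit not required.
Sec. 4-8. does not provide childcare services; occupies leased commercial space → Operating License not required.

None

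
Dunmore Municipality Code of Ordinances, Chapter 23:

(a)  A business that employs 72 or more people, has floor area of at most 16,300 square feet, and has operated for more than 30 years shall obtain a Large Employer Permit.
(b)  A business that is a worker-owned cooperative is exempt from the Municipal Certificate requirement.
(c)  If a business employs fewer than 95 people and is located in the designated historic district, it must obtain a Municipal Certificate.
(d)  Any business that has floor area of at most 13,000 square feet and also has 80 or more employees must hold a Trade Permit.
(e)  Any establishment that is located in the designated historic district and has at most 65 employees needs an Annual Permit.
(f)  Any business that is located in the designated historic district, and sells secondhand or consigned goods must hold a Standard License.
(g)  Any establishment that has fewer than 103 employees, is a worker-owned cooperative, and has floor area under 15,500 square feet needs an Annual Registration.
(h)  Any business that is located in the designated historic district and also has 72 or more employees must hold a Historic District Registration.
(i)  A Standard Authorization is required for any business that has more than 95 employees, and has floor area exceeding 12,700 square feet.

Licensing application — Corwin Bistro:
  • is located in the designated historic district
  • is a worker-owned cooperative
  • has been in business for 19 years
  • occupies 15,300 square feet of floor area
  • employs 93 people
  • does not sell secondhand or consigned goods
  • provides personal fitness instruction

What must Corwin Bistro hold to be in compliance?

(a) employees 93 ≥ 72; floor area 15,300 square feet ≤ 16,300 square feet; years in business 19 ≤ 30 → Large Employer Permit not required.
(b) is a worker-owned cooperative → exempt from Municipal Certificate.
(c) employees 93 < 95; is located in the designated historic district → Municipal Certificate required.
(d) floor area 15,300 square feet > 13,000 square feet; employees 93 ≥ 80 → Trade Permit not required.
(e) is located in the designated historic district; employees 93 > 65 → Annual Permit not required.
(f) is located in the designated historic district; does not sell secondhand or consigned goods → Standard License not required.
(g) employees 93 < 103; is a worker-owned cooperative; floor area 15,300 square feet < 15,500 square feet → Annual Registration required.
(h) is located in the designated historic district; employees 93 ≥ 72 → Historic District Registration required.
(i) employees 93 ≤ 95; floor area 15,300 square feet > 12,700 square feet → Standard Authorization not required.

Annual Registration, Historic District Registration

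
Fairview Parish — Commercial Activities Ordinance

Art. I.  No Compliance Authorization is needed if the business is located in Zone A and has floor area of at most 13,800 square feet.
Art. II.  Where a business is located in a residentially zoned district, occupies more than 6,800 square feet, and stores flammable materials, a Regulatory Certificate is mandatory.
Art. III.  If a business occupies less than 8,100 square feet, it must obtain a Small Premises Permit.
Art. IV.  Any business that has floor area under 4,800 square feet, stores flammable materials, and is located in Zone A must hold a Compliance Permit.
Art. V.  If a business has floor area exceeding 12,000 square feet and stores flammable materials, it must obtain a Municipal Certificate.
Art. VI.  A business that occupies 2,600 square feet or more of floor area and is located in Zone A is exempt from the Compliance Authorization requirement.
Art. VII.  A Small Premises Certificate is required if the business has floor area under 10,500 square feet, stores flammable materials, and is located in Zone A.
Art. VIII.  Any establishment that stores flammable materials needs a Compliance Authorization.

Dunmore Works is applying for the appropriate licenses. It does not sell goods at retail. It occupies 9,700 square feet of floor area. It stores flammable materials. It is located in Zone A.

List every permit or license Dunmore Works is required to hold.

Art. I. is located in Zone A; floor area 9,700 square feet ≤ 13,800 square feet → exempt from Compliance Authorization.
Art. II. is located in Zone A (not: is located in a residentially zoned district); floor area 9,700 square feet > 6,800 square feet; stores flammable materials → Regulatory Certificate not required.
Art. III. floor area 9,700 square feet ≥ 8,100 square feet → Small Premises Permit not required.
Art. IV. floor area 9,700 square feet ≥ 4,800 square feet; stores flammable materials; is located in Zone A → Compliance Permit not required.
Art. V. floor area 9,700 square feet ≤ 12,000 square feet; stores flammable materials → Municipal Certificate not required.
Art. VI. floor area 9,700 square feet ≥ 2,600 square feet; is located in Zone A → exempt from Compliance Authorization.
Art. VII. floor area 9,700 square feet < 10,500 square feet; stores flammable materials; is located in Zone A → Small Premises Certificate required.
Art. VIII. stores flammable materials → Compliance Authorization required.

Small Premises Certificate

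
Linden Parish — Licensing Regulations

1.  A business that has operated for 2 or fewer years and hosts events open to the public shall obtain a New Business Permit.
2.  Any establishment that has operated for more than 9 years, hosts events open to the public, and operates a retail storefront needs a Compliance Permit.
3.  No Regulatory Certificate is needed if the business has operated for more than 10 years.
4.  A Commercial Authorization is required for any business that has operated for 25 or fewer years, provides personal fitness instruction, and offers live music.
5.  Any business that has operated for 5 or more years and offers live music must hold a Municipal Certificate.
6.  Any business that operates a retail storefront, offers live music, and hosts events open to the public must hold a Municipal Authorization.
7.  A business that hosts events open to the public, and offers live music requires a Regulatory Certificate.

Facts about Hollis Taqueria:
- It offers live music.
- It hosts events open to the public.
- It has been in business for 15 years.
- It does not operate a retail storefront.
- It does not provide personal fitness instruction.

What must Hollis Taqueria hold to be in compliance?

1. years in business 15 > 2; hosts events open to the public → New Business Permit not required.
2. years in business 15 > 9; hosts events open to the public; does not operate a retail storefront → Compliance Permit not required.
3. years in business 15 > 10 → exempt from Regulatory Certificate.
4. years in business 15 ≤ 25; does not provide personal fitness instruction; offers live music → Commercial Authorization not required.
5. years in business 15 ≥ 5; offers live music → Municipal Certificate required.
6. does not operate a retail storefront; offers live music; hosts events open to the public → Municipal Authorization not required.
7. hosts events open to the public; offers live music → Regulatory Certificate required.

Municipal Certificate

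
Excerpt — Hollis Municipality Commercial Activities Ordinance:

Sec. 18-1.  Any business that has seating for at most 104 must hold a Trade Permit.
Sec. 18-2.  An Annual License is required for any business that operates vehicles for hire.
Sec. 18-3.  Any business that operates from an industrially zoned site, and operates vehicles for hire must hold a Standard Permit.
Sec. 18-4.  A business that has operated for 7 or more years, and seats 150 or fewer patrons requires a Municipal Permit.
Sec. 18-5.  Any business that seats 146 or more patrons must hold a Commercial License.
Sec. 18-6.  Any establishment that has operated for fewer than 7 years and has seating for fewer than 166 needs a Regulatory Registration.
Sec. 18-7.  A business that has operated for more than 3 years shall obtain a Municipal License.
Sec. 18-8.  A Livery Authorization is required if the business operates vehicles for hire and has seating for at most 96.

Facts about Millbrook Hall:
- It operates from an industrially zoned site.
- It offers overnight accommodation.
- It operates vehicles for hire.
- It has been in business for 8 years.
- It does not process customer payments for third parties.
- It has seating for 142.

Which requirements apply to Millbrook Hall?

Sec. 18-1. seating 142 > 104 → Trade Permit not required.
Sec. 18-2. operates vehicles for hire → Annual License required.
Sec. 18-3. operates from an industrially zoned site; operates vehicles for hire → Standard Permit required.
Sec. 18-4. years in business 8 ≥ 7; seating 142 ≤ 150 → Municipal Permit required.
Sec. 18-5. seating 142 < 146 → Commercial License not required.
Sec. 18-6. years in business 8 ≥ 7; seating 142 < 166 → Regulatory Registration not required.
Sec. 18-7. years in business 8 > 3 → Municipal License required.
Sec. 18-8. operates vehicles for hire; seating 142 > 96 → Livery Authorization not required.

Annual License, Municipal License, Municipal Permit, Standard Permit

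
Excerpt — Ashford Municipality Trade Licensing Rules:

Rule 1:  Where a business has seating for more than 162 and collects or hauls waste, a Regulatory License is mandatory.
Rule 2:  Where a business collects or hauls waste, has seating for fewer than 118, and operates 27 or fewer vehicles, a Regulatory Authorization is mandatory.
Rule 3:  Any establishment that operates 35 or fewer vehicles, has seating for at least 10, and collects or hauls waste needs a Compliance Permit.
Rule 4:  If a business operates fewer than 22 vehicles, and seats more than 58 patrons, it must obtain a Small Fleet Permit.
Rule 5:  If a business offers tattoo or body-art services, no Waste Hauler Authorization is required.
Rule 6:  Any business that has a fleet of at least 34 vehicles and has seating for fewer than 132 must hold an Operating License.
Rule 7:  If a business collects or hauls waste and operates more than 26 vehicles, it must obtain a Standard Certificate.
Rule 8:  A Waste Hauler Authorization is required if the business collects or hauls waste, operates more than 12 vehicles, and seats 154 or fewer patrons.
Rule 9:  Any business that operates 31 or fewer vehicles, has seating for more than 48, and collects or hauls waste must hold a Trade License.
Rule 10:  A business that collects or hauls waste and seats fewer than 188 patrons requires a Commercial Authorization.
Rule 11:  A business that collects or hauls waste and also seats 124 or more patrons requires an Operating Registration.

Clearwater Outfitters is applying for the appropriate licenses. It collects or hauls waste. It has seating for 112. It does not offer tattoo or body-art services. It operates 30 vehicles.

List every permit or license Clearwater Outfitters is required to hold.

Rule 1: seating 112 ≤ 162; collects or hauls waste → Regulatory License not required.
Rule 2: collects or hauls waste; seating 112 < 118; vehicles 30 > 27 → Regulatory Authorization not required.
Rule 3: vehicles 30 ≤ 35; seating 112 ≥ 10; collects or hauls waste → Compliance Permit required.
Rule 4: vehicles 30 ≥ 22; seating 112 > 58 → Small Fleet Permit not required.
Rule 5: does not offer tattoo or body-art services → Waste Hauler Authorization exemption does not apply.
Rule 6: vehicles 30 < 34; seating 112 < 132 → Operating License not required.
Rule 7: collects or hauls waste; vehicles 30 > 26 → Standard Certificate required.
Rule 8: collects or hauls waste; vehicles 30 > 12; seating 112 ≤ 154 → Waste Hauler Authorization required.
Rule 9: vehicles 30 ≤ 31; seating 112 > 48; collects or hauls waste → Trade License required.
Rule 10: collects or hauls waste; seating 112 < 188 → Commercial Authorization required.
Rule 11: collects or hauls waste; seating 112 < 124 → Operating Registration not required.

Commercial Authorization, Compliance Permit, Standard Certificate, Trade License, Waste Hauler Authorization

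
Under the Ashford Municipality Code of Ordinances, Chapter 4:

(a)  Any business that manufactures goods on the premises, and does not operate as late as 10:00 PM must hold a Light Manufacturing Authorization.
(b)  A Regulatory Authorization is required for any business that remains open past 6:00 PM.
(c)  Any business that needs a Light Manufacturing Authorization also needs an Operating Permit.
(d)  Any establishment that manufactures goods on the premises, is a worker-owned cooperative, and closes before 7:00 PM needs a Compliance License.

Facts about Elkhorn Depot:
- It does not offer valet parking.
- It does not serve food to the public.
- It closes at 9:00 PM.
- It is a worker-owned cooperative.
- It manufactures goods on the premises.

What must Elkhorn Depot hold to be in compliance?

(a) manufactures goods on the premises; closes 9:00 PM, at/before 10:00 PM → Light Manufacturing Authorization required.
(b) closes 9:00 PM, after 6:00 PM → Regulatory Authorization required.
(c) Light Manufacturing Authorization is required → Operating Permit also required.
(d) manufactures goods on the premises; is a worker-owned cooperative; closes 9:00 PM, after 7:00 PM → Compliance License not required.

Light Manufacturing Authorization, Operating Permit, Regulatory Authorization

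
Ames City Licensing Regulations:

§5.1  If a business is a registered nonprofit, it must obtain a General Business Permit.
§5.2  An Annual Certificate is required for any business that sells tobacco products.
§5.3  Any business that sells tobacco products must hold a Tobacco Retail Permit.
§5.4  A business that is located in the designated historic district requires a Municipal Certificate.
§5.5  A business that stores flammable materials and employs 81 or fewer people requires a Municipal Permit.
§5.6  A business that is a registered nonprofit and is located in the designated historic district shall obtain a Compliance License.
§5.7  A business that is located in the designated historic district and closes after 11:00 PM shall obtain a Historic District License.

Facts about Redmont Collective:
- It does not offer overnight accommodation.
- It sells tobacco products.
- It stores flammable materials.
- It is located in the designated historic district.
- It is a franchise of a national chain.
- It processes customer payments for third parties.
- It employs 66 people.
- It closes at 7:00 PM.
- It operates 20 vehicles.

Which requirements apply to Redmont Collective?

§5.1 is a franchise of a national chain (not: is a registered nonprofit) → General Business Permit not required.
§5.2 sells tobacco products → Annual Certificate required.
§5.3 sells tobacco products → Tobacco Retail Permit required.
§5.4 is located in the designated historic district → Municipal Certificate required.
§5.5 stores flammable materials; employees 66 ≤ 81 → Municipal Permit required.
§5.6 is a franchise of a national chain (not: is a registered nonprofit); is located in the designated historic district → Compliance License not required.
§5.7 is located in the designated historic district; closes 7:00 PM, at/before 11:00 PM → Historic District License not required.

Annual Certificate, Municipal Certificate, Municipal Permit, Tobacco Retail Permit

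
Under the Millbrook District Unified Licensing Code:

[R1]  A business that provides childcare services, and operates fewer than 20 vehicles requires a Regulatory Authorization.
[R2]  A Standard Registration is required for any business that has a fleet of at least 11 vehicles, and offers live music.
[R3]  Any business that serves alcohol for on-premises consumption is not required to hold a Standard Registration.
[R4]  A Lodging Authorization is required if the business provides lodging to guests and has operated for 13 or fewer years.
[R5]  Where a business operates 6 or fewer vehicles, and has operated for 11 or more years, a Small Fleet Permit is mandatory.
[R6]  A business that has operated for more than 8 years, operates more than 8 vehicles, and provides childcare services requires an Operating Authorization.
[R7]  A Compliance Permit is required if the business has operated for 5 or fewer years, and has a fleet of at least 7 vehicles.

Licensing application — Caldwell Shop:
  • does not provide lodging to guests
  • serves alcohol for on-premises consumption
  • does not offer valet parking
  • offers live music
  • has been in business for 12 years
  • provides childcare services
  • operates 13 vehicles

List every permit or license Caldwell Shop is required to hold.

[R1] provides childcare services; vehicles 13 < 20 → Regulatory Authorization required.
[R2] vehicles 13 ≥ 11; offers live music → Standard Registration required.
[R3] serves alcohol for on-premises consumption → exempt from Standard Registration.
[R4] does not provide lodging to guests; years in business 12 ≤ 13 → Lodging Authorization not required.
[R5] vehicles 13 > 6; years in business 12 ≥ 11 → Small Fleet Permit not required.
[R6] years in business 12 > 8; vehicles 13 > 8; provides childcare services → Operating Authorization required.
[R7] years in business 12 > 5; vehicles 13 ≥ 7 → Compliance Permit not required.

Operating Authorization, Regulatory Authorization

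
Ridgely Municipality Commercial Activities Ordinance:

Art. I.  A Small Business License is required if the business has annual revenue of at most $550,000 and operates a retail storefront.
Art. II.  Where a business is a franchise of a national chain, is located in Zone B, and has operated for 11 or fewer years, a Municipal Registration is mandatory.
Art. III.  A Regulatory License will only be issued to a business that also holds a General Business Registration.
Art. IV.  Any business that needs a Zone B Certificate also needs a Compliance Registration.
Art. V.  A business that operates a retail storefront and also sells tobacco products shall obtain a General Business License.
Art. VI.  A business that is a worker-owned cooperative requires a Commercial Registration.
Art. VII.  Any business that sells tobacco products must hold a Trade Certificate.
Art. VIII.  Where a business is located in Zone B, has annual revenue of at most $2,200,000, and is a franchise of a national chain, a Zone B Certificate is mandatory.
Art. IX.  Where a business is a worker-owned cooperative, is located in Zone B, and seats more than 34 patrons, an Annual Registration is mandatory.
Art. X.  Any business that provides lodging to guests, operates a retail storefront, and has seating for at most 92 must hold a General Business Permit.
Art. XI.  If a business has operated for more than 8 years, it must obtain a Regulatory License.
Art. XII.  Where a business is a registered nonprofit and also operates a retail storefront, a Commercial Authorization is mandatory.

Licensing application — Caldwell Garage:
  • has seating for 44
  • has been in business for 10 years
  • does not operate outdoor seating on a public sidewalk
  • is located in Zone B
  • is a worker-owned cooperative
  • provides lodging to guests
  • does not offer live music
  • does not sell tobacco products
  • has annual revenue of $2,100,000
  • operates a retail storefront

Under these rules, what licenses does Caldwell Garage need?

Art. I. revenue $2,100,000 > $550,000; operates a retail storefront → Small Business License not required.
Art. II. is a worker-owned cooperative (not: is a franchise of a national chain); is located in Zone B; years in business 10 ≤ 11 → Municipal Registration not required.
Art. III. Regulatory License is required → General Business Registration also required.
Art. IV. Zone B Certificate is not required → no effect.
Art. V. operates a retail storefront; does not sell tobacco products → General Business License not required.
Art. VI. is a worker-owned cooperative → Commercial Registration required.
Art. VII. does not sell tobacco products → Trade Certificate not required.
Art. VIII. is located in Zone B; revenue $2,100,000 ≤ $2,200,000; is a worker-owned cooperative (not: is a franchise of a national chain) → Zone B Certificate not required.
Art. IX. is a worker-owned cooperative; is located in Zone B; seating 44 > 34 → Annual Registration required.
Art. X. provides lodging to guests; operates a retail storefront; seating 44 ≤ 92 → General Business Permit required.
Art. XI. years in business 10 > 8 → Regulatory License required.
Art. XII. is a worker-owned cooperative (not: is a registered nonprofit); operates a retail storefront → Commercial Authorization not required.

Annual Registration, Commercial Registration, General Business Permit, General Business Registration, Regulatory License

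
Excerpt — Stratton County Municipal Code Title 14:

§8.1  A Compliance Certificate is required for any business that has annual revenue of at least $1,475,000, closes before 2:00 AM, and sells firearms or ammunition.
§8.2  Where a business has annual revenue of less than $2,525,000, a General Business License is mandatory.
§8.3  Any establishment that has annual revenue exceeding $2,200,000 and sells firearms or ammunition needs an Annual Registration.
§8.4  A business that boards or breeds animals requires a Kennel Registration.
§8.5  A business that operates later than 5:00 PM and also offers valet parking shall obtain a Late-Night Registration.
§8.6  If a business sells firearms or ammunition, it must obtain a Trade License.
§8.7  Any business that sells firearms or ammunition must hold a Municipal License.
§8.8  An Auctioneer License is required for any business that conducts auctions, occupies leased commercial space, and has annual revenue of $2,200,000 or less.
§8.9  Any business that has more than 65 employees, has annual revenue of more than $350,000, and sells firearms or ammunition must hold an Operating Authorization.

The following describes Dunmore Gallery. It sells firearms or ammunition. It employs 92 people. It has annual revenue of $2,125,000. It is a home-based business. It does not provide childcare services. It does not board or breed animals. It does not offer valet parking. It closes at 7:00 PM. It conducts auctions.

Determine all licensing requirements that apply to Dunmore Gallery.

Compliance Certificate, General Business License, Municipal License, Operating Authorization, Trade License

§8.1 revenue $2,125,000 ≥ $1,475,000; closes 7:00 PM, at/before 2:00 AM; sells firearms or ammunition → Compliance Certificate required.
§8.2 revenue $2,125,000 < $2,525,000 → General Business License required.
§8.3 revenue $2,125,000 ≤ $2,200,000; sells firearms or ammunition → Annual Registration not required.
§8.4 does not board or breed animals → Kennel Registration not required.
§8.5 closes 7:00 PM, after 5:00 PM; does not offer valet parking → Late-Night Registration not required.
§8.6 sells firearms or ammunition → Trade License required.
§8.7 sells firearms or ammunition → Municipal License required.
§8.8 conducts auctions; is a home-based business (not: occupies leased commercial space); revenue $2,125,000 ≤ $2,200,000 → Auctioneer License not required.
§8.9 employees 92 > 65; revenue $2,125,000 > $350,000; sells firearms or ammunition → Operating Authorization required.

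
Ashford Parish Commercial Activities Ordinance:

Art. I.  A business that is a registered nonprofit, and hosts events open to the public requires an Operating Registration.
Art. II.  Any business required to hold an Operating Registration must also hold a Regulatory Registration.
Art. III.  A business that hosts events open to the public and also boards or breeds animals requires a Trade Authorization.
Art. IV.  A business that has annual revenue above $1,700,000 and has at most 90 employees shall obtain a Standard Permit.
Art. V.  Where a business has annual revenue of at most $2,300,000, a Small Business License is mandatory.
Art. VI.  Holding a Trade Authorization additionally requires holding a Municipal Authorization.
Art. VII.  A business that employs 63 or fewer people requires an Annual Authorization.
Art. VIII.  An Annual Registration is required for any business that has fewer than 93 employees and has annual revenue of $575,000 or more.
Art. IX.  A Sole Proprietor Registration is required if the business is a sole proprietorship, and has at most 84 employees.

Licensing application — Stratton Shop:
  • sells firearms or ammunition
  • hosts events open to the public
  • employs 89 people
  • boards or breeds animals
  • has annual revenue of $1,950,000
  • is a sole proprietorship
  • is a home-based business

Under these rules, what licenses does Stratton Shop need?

Annual Registration, Municipal Authorization, Small Business License, Standard Permit, Trade Authorization

Art. I. is a sole proprietorship (not: is a registered nonprofit); hosts events open to the public → Operating Registration not required.
Art. II. Operating Registration is not required → no effect.
Art. III. hosts events open to the public; boards or breeds animals → Trade Authorization required.
Art. IV. revenue $1,950,000 > $1,700,000; employees 89 ≤ 90 → Standard Permit required.
Art. V. revenue $1,950,000 ≤ $2,300,000 → Small Business License required.
Art. VI. Trade Authorization is required → Municipal Authorization also required.
Art. VII. employees 89 > 63 → Annual Authorization not required.
Art. VIII. employees 89 < 93; revenue $1,950,000 ≥ $575,000 → Annual Registration required.
Art. IX. is a sole proprietorship; employees 89 > 84 → Sole Proprietor Registration not required.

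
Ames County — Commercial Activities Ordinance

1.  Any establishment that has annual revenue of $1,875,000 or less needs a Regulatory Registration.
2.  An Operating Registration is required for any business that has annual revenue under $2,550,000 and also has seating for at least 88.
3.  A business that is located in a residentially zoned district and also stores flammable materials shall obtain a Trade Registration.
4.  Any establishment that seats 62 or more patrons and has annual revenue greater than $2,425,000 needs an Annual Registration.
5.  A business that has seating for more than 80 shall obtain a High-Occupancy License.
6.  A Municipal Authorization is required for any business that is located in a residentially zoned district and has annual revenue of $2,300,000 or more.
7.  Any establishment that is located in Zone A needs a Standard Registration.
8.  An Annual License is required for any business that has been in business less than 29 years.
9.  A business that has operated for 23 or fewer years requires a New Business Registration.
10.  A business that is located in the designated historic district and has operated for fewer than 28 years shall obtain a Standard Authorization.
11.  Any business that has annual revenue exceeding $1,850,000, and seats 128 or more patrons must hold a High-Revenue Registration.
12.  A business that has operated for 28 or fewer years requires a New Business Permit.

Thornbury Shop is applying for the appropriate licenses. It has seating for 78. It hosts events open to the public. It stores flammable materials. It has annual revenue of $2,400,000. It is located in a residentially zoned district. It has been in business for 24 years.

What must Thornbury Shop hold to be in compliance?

1. revenue $2,400,000 > $1,875,000 → Regulatory Registration not required.
2. revenue $2,400,000 < $2,550,000; seating 78 < 88 → Operating Registration not required.
3. is located in a residentially zoned district; stores flammable materials → Trade Registration required.
4. seating 78 ≥ 62; revenue $2,400,000 ≤ $2,425,000 → Annual Registration not required.
5. seating 78 ≤ 80 → High-Occupancy License not required.
6. is located in a residentially zoned district; revenue $2,400,000 ≥ $2,300,000 → Municipal Authorization required.
7. is located in a residentially zoned district (not: is located in Zone A) → Standard Registration not required.
8. years in business 24 < 29 → Annual License required.
9. years in business 24 > 23 → New Business Registration not required.
10. is located in a residentially zoned district (not: is located in the designated historic district); years in business 24 < 28 → Standard Authorization not required.
11. revenue $2,400,000 > $1,850,000; seating 78 < 128 → High-Revenue Registration not required.
12. years in business 24 ≤ 28 → New Business Permit required.

Annual License, Municipal Authorization, New Business Permit, Trade Registration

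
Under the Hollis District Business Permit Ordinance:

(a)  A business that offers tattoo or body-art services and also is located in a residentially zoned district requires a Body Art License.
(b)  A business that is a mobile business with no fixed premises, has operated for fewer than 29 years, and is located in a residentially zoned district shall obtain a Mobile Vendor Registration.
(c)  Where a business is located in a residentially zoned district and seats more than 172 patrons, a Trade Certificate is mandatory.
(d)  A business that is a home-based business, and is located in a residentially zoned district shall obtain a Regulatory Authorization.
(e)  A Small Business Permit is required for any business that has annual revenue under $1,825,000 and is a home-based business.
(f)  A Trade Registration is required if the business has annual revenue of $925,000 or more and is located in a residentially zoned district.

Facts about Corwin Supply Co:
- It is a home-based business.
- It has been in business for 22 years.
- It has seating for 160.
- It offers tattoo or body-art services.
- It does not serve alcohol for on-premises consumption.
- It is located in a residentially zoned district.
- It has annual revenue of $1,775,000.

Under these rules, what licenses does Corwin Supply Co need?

Body Art License, Regulatory Authorization, Small Business Permit, Trade Registration

(a) offers tattoo or body-art services; is located in a residentially zoned district → Body Art License required.
(b) is a home-based business (not: is a mobile business with no fixed premises); years in business 22 < 29; is located in a residentially zoned district → Mobile Vendor Registration not required.
(c) is located in a residentially zoned district; seating 160 ≤ 172 → Trade Certificate not required.
(d) is a home-based business; is located in a residentially zoned district → Regulatory Authorization required.
(e) revenue $1,775,000 < $1,825,000; is a home-based business → Small Business Permit required.
(f) revenue $1,775,000 ≥ $925,000; is located in a residentially zoned district → Trade Registration required.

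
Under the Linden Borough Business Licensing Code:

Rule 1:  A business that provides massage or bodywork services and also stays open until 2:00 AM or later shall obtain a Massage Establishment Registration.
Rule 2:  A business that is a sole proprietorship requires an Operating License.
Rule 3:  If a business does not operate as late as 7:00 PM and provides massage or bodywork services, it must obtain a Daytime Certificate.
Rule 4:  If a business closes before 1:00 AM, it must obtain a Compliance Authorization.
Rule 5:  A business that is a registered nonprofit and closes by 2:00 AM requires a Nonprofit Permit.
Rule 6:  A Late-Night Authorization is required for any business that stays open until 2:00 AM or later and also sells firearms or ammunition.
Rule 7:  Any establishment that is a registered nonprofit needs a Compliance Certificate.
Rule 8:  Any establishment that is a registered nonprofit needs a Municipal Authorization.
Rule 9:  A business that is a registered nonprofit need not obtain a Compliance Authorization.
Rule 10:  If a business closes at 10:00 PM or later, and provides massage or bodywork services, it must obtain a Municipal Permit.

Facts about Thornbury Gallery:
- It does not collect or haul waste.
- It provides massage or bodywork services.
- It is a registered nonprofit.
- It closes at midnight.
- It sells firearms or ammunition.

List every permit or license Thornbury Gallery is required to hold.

Rule 1: provides massage or bodywork services; closes midnight, at/before 2:00 AM → Massage Establishment Registration not required.
Rule 2: is a registered nonprofit (not: is a sole proprietorship) → Operating License not required.
Rule 3: closes midnight, after 7:00 PM; provides massage or bodywork services → Daytime Certificate not required.
Rule 4: closes midnight, at/before 1:00 AM → Compliance Authorization required.
Rule 5: is a registered nonprofit; closes midnight, at/before 2:00 AM → Nonprofit Permit required.
Rule 6: closes midnight, at/before 2:00 AM; sells firearms or ammunition → Late-Night Authorization not required.
Rule 7: is a registered nonprofit → Compliance Certificate required.
Rule 8: is a registered nonprofit → Municipal Authorization required.
Rule 9: is a registered nonprofit → exempt from Compliance Authorization.
Rule 10: closes midnight, after 10:00 PM; provides massage or bodywork services → Municipal Permit required.

Compliance Certificate, Municipal Authorization, Municipal Permit, Nonprofit Permit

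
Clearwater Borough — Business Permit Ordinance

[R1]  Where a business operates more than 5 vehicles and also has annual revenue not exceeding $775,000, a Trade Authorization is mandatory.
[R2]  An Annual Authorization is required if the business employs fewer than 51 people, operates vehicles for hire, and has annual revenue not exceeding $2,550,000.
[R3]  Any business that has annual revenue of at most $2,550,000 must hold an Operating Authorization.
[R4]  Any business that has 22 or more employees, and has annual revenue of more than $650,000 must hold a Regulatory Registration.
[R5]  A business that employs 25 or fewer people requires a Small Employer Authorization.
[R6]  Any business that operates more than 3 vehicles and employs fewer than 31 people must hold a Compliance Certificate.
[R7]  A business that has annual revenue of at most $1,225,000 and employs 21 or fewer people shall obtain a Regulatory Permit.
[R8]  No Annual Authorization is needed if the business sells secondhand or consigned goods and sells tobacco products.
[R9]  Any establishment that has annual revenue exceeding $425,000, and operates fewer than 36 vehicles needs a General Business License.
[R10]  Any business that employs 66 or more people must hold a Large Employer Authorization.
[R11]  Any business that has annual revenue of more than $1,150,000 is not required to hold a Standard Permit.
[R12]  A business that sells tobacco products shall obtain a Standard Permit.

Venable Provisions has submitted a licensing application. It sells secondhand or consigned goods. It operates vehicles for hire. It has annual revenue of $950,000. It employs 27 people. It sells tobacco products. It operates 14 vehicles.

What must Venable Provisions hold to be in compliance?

[R1] vehicles 14 > 5; revenue $950,000 > $775,000 → Trade Authorization not required.
[R2] employees 27 < 51; operates vehicles for hire; revenue $950,000 ≤ $2,550,000 → Annual Authorization required.
[R3] revenue $950,000 ≤ $2,550,000 → Operating Authorization required.
[R4] employees 27 ≥ 22; revenue $950,000 > $650,000 → Regulatory Registration required.
[R5] employees 27 > 25 → Small Employer Authorization not required.
[R6] vehicles 14 > 3; employees 27 < 31 → Compliance Certificate required.
[R7] revenue $950,000 ≤ $1,225,000; employees 27 > 21 → Regulatory Permit not required.
[R8] sells secondhand or consigned goods; sells tobacco products → exempt from Annual Authorization.
[R9] revenue $950,000 > $425,000; vehicles 14 < 36 → General Business License required.
[R10] employees 27 < 66 → Large Employer Authorization not required.
[R11] revenue $950,000 ≤ $1,150,000 → Standard Permit exemption does not apply.
[R12] sells tobacco products → Standard Permit required.

Compliance Certificate, General Business License, Operating Authorization, Regulatory Registration, Standard Permit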